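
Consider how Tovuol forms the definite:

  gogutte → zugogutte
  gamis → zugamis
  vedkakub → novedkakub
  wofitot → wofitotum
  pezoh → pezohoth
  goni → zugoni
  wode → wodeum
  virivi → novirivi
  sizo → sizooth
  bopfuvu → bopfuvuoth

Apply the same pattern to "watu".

watuum

"watu" begins with w-. The stems beginning with w- (wode → wodeum, wofitot → wofitotum) add -um.
The other patterns: stems beginning with v- add the prefix no-; stems beginning with g- add the prefix zu-; stems beginning with b-, p- or s- add -oth.
So watu → watuum.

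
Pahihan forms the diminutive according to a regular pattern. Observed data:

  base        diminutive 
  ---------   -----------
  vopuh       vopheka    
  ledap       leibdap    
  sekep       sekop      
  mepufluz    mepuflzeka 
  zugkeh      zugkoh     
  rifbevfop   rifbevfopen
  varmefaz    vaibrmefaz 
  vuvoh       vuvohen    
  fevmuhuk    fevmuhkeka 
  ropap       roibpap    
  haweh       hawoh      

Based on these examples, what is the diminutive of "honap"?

hoibnap

ledap and rifbevfop both end in -p yet inflect differently (leibdap, rifbevfopen), so the final letter is not what conditions the rule; the last vowel is.
"honap" has last vowel 'a'. The stems whose last vowel is 'a' (ledap → leibdap, ropap → roibpap, varmefaz → vaibrmefaz) insert -ib- after the first vowel.
The other patterns: stems whose last vowel is 'o' add -en; stems whose last vowel is 'e' change the last vowel to 'o'; stems whose last vowel is 'u' delete the last vowel and add -eka.
So honap → hoibnap.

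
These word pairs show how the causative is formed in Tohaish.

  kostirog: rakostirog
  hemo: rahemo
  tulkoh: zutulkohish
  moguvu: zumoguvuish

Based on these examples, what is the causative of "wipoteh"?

zuwipotehish

hemo and tulkoh both have last vowel 'o' yet inflect differently (rahemo, zutulkohish), so the last vowel is not what conditions the rule; the final letter is.
"wipoteh" ends in -h. The one such stem in the data (tulkoh → zutulkohish) adds zu- … -ish around the stem, so the same rule applies.
So wipoteh → zuwipotehish.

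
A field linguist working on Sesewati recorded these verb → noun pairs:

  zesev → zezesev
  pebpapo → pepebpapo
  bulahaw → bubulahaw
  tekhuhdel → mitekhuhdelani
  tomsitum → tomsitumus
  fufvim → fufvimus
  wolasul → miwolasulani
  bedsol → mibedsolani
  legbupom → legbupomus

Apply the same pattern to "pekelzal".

mipekelzalani

"pekelzal" ends in -l. The stems ending in -l (bedsol → mibedsolani, tekhuhdel → mitekhuhdelani, wolasul → miwolasulani) add mi- … -ani around the stem.
So pekelzal → mipekelzalani.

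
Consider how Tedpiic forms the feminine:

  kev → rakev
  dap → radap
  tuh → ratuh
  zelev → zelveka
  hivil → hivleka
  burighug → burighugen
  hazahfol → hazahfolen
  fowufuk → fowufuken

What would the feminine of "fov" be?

kev and zelev both end in -v yet inflect differently (rakev, zelveka), so the final letter is not what conditions the rule; the number of vowels is.
"fov" has 1 vowel. The stems with 1 vowel (kev → rakev, dap → radap, tuh → ratuh) add the prefix ra-.
The other patterns: stems with 2 vowels delete the last vowel and add -eka; stems with 3 vowels add -en.
So fov → rafov.

rafov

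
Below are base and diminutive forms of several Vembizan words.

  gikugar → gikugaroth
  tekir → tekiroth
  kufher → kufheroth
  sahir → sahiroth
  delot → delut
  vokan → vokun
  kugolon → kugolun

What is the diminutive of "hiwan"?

gikugar and vokan both have last vowel 'a' yet inflect differently (gikugaroth, vokun), so the last vowel is not what conditions the rule; the final letter is.
"hiwan" ends in -n. The stems ending in -n (vokan → vokun, kugolon → kugolun) change the last vowel to 'u'.
So hiwan → hiwun.

hiwun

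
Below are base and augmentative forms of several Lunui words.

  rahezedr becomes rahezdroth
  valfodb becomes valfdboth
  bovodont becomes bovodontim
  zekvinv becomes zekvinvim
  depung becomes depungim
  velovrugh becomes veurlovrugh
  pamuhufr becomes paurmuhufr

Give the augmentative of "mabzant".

rahezedr and pamuhufr both end in -r yet inflect differently (rahezdroth, paurmuhufr), so the final letter is not what conditions the rule; the second-to-last letter is.
"mabzant" has second-to-last letter 'n'. The stems whose second-to-last letter is 'n' (bovodont → bovodontim, zekvinv → zekvinvim, depung → depungim) add -im.
So mabzant → mabzantim.

mabzantim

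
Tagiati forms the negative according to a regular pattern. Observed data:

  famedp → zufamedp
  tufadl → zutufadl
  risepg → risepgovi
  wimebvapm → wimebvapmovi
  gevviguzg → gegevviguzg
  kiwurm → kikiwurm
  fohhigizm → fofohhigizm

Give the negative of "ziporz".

"ziporz" has second-to-last letter 'r'. The one such stem in the data (kiwurm → kikiwurm) repeats the first consonant+vowel as a prefix (as do gevviguzg, fohhigizm), so the same rule applies.
The other patterns: stems whose second-to-last letter is 'd' add the prefix zu-; stems whose second-to-last letter is 'p' add -ovi.
So ziporz → ziziporz.

ziziporz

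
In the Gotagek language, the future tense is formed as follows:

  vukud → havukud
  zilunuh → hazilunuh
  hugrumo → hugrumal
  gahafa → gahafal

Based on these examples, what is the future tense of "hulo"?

"hulo" ends in a vowel. The stems ending in a vowel (hugrumo → hugrumal, gahafa → gahafal) drop the final letter and add -al.
The other pattern: stems ending in a consonant add the prefix ha-.
So hulo → hulal.

hulal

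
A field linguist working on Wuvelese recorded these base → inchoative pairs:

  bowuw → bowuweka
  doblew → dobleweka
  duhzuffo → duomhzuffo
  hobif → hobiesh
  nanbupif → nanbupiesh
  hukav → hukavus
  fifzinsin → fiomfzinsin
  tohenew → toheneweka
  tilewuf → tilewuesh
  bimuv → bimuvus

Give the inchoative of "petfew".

bimuv and tilewuf both have last vowel 'u' yet inflect differently (bimuvus, tilewuesh), so the last vowel is not what conditions the rule; the final letter is.
"petfew" ends in -w. The stems ending in -w (doblew → dobleweka, tohenew → toheneweka, bowuw → bowuweka) add -eka.
The other patterns: stems ending in -v add -us; stems ending in -f drop the final letter and add -esh; stems ending in -n or -o insert -om- after the first vowel.
So petfew → petfeweka.

petfeweka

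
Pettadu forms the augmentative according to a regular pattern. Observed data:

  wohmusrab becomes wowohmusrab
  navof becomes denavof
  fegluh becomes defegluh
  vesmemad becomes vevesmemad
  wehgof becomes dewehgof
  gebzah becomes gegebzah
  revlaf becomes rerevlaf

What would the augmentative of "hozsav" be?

revlaf and wehgof both end in -f yet inflect differently (rerevlaf, dewehgof), so the final letter is not what conditions the rule; the last vowel is.
"hozsav" has last vowel 'a'. The stems whose last vowel is 'a' (revlaf → rerevlaf, gebzah → gegebzah, vesmemad → vevesmemad) repeat the first consonant+vowel as a prefix.
So hozsav → hohozsav.

hohozsav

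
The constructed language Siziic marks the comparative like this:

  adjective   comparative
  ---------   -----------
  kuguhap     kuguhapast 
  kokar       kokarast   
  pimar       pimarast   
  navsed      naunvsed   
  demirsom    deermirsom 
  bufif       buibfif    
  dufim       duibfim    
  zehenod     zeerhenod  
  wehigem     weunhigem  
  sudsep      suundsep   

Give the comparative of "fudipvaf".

wehigem and dufim both end in -m yet inflect differently (weunhigem, duibfim), so the final letter is not what conditions the rule; the last vowel is.
"fudipvaf" has last vowel 'a'. The stems whose last vowel is 'a' (kokar → kokarast, kuguhap → kuguhapast, pimar → pimarast) add -ast.
So fudipvaf → fudipvafast.

fudipvafast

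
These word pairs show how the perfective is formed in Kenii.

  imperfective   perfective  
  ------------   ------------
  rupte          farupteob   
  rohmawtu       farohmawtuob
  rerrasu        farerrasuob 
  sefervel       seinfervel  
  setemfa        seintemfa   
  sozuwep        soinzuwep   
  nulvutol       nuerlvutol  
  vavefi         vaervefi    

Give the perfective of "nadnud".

naerdnud

"nadnud" begins with n-. The one such stem in the data (nulvutol → nuerlvutol) inserts -er- after the first vowel (as does vavefi), so the same rule applies.
The other patterns: stems beginning with r- add fa- … -ob around the stem; stems beginning with s- insert -in- after the first vowel.
So nadnud → naerdnud.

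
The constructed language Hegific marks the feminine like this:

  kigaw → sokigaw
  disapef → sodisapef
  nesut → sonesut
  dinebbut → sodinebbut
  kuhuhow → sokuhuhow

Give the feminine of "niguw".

soniguw

Every pair shown (kigaw → sokigaw, disapef → sodisapef, nesut → sonesut, …) follows the same rule: add the prefix so-.
So niguw → soniguw.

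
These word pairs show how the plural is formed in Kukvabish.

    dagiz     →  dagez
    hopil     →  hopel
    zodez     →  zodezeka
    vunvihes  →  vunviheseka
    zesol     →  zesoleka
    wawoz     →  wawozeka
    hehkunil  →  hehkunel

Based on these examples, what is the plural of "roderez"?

roderezeka

zodez and dagiz both end in -z yet inflect differently (zodezeka, dagez), so the final letter is not what conditions the rule; the last vowel is.
"roderez" has last vowel 'e'. The stems whose last vowel is 'e' (zodez → zodezeka, vunvihes → vunviheseka) add -eka.
The other pattern: stems whose last vowel is 'i' change the last vowel to 'e'.
So roderez → roderezeka.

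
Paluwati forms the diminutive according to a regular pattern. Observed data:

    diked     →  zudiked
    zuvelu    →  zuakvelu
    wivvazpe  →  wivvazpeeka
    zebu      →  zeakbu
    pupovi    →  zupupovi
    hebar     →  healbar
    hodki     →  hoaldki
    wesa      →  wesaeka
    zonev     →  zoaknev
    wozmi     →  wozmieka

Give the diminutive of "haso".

hodki and wozmi both end in -i yet inflect differently (hoaldki, wozmieka), so the final letter is not what conditions the rule; the first letter is.
"haso" begins with h-. The stems beginning with h- (hebar → healbar, hodki → hoaldki) insert -al- after the first vowel.
The other patterns: stems beginning with z- insert -ak- after the first vowel; stems beginning with w- add -eka; stems beginning with d- or p- add the prefix zu-.
So haso → haalso.

haalso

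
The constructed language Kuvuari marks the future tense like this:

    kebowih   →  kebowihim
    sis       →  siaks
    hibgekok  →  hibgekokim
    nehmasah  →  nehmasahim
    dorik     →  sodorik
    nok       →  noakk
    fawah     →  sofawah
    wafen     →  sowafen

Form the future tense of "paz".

nok and dorik both end in -k yet inflect differently (noakk, sodorik), so the final letter is not what conditions the rule; the number of vowels is.
"paz" has 1 vowel. The stems with 1 vowel (sis → siaks, nok → noakk) insert -ak- after the first vowel.
So paz → paakz.

paakz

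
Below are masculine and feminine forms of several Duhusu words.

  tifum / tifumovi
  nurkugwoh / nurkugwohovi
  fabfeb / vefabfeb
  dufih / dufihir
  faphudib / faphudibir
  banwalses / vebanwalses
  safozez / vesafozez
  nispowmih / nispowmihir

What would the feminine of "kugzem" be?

vekugzem

"kugzem" has last vowel 'e'. The stems whose last vowel is 'e' (fabfeb → vefabfeb, safozez → vesafozez, banwalses → vebanwalses) add the prefix ve-.
The other patterns: stems whose last vowel is 'i' add -ir; stems whose last vowel is 'o' or 'u' add -ovi.
So kugzem → vekugzem.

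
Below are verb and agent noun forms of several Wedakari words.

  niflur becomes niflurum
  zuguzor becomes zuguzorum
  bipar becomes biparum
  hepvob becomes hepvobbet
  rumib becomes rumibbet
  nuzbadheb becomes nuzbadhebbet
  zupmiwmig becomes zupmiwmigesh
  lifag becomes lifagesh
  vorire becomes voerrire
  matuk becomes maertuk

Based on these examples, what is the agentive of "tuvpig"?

zuguzor and hepvob both have last vowel 'o' yet inflect differently (zuguzorum, hepvobbet), so the last vowel is not what conditions the rule; the final letter is.
"tuvpig" ends in -g. The stems ending in -g (zupmiwmig → zupmiwmigesh, lifag → lifagesh) add -esh.
So tuvpig → tuvpigesh.

tuvpigesh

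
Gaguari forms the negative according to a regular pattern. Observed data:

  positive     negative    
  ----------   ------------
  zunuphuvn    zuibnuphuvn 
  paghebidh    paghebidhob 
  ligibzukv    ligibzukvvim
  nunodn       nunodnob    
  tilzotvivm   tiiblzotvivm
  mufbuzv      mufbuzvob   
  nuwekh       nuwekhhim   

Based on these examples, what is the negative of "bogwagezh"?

"bogwagezh" has second-to-last letter 'z'. The one such stem in the data (mufbuzv → mufbuzvob) adds -ob, so the same rule applies.
The other patterns: stems whose second-to-last letter is 'v' insert -ib- after the first vowel; stems whose second-to-last letter is 'k' double the final consonant and add -im.
So bogwagezh → bogwagezhob.

bogwagezhob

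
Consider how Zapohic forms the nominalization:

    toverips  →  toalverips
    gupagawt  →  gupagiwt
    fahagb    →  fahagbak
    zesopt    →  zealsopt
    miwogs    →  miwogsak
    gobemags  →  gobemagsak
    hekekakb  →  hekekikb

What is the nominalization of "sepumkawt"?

sepumkiwt

gobemags and toverips both end in -s yet inflect differently (gobemagsak, toalverips), so the final letter is not what conditions the rule; the second-to-last letter is.
"sepumkawt" has second-to-last letter 'w'. The one such stem in the data (gupagawt → gupagiwt) changes the last vowel to 'i' (as does hekekakb), so the same rule applies.
The other patterns: stems whose second-to-last letter is 'g' add -ak; stems whose second-to-last letter is 'p' insert -al- after the first vowel.
So sepumkawt → sepumkiwt.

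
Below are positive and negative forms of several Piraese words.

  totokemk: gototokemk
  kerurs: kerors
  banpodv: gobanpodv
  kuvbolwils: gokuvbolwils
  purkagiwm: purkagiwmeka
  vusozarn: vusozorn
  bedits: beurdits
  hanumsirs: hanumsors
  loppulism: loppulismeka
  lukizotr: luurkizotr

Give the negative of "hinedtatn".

hanumsirs and bedits both end in -s yet inflect differently (hanumsors, beurdits), so the final letter is not what conditions the rule; the second-to-last letter is.
"hinedtatn" has second-to-last letter 't'. The stems whose second-to-last letter is 't' (lukizotr → luurkizotr, bedits → beurdits) insert -ur- after the first vowel.
So hinedtatn → hiurnedtatn.

hiurnedtatn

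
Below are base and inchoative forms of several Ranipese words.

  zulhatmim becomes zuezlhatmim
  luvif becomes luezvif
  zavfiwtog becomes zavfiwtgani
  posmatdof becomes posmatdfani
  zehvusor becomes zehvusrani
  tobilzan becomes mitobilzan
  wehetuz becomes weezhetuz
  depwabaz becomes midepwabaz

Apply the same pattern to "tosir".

toezsir

depwabaz and wehetuz both end in -z yet inflect differently (midepwabaz, weezhetuz), so the final letter is not what conditions the rule; the last vowel is.
"tosir" has last vowel 'i'. The stems whose last vowel is 'i' (luvif → luezvif, zulhatmim → zuezlhatmim) insert -ez- after the first vowel.
So tosir → toezsir.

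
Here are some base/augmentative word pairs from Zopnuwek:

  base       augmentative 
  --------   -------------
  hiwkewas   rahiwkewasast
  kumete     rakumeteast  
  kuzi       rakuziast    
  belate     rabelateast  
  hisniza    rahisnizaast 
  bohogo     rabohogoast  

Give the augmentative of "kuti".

rakutiast

Every pair shown (hiwkewas → rahiwkewasast, kumete → rakumeteast, kuzi → rakuziast, …) follows the same rule: add ra- … -ast around the stem.
So kuti → rakutiast.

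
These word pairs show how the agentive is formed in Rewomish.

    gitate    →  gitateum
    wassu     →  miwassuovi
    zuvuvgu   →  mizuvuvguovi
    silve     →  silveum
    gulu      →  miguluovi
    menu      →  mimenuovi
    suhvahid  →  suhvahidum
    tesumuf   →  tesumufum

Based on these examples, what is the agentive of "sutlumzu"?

misutlumzuovi

zuvuvgu and tesumuf both have last vowel 'u' yet inflect differently (mizuvuvguovi, tesumufum), so the last vowel is not what conditions the rule; the final letter is.
"sutlumzu" ends in -u. The stems ending in -u (zuvuvgu → mizuvuvguovi, wassu → miwassuovi, menu → mimenuovi) add mi- … -ovi around the stem.
The other pattern: stems ending in -d, -e or -f add -um.
So sutlumzu → misutlumzuovi.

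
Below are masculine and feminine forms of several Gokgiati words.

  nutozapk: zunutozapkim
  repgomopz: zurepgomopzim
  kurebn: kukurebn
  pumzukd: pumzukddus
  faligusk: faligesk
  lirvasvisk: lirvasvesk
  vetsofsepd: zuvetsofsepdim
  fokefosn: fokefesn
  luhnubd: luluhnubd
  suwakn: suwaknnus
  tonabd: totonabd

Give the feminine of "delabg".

fokefosn and kurebn both end in -n yet inflect differently (fokefesn, kukurebn), so the final letter is not what conditions the rule; the second-to-last letter is.
"delabg" has second-to-last letter 'b'. The stems whose second-to-last letter is 'b' (tonabd → totonabd, luhnubd → luluhnubd, kurebn → kukurebn) repeat the first consonant+vowel as a prefix.
So delabg → dedelabg.

dedelabg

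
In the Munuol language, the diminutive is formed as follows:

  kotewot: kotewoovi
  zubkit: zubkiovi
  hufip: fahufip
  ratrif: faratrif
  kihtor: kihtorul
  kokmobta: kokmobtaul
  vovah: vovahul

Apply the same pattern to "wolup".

fawolup

zubkit and hufip both have last vowel 'i' yet inflect differently (zubkiovi, fahufip), so the last vowel is not what conditions the rule; the final letter is.
"wolup" ends in -p. The one such stem in the data (hufip → fahufip) adds the prefix fa-, so the same rule applies.
So wolup → fawolup.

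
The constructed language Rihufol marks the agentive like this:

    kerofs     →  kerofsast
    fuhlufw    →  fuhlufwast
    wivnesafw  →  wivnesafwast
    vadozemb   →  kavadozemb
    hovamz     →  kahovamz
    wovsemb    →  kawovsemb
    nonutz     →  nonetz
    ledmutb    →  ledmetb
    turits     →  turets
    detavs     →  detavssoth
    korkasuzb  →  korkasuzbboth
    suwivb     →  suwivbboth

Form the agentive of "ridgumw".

karidgumw

"ridgumw" has second-to-last letter 'm'. The stems whose second-to-last letter is 'm' (vadozemb → kavadozemb, hovamz → kahovamz, wovsemb → kawovsemb) add the prefix ka-.
The other patterns: stems whose second-to-last letter is 'f' add -ast; stems whose second-to-last letter is 't' change the last vowel to 'e'; stems whose second-to-last letter is 'v' or 'z' double the final consonant and add -oth.
So ridgumw → karidgumw.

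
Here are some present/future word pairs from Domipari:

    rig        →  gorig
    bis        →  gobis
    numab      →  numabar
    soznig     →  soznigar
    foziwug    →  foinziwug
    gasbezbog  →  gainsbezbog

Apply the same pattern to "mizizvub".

rig and soznig both end in -g yet inflect differently (gorig, soznigar), so the final letter is not what conditions the rule; the number of vowels is.
"mizizvub" has 3 vowels. The stems with 3 vowels (foziwug → foinziwug, gasbezbog → gainsbezbog) insert -in- after the first vowel.
So mizizvub → miinzizvub.

miinzizvub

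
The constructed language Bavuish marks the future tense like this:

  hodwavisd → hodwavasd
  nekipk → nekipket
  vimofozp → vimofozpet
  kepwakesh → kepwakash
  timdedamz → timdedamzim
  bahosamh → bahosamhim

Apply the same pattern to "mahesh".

mahash

kepwakesh and bahosamh both end in -h yet inflect differently (kepwakash, bahosamhim), so the final letter is not what conditions the rule; the second-to-last letter is.
"mahesh" has second-to-last letter 's'. The stems whose second-to-last letter is 's' (kepwakesh → kepwakash, hodwavisd → hodwavasd) change the last vowel to 'a'.
The other patterns: stems whose second-to-last letter is 'm' add -im; stems whose second-to-last letter is 'p' or 'z' add -et.
So mahesh → mahash.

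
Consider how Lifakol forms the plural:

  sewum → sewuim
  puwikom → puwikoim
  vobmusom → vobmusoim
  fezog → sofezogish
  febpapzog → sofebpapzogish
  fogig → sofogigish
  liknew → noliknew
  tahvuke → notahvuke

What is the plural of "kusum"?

kusuim

"kusum" ends in -m. The stems ending in -m (sewum → sewuim, puwikom → puwikoim, vobmusom → vobmusoim) drop the final letter and add -im.
So kusum → kusuim.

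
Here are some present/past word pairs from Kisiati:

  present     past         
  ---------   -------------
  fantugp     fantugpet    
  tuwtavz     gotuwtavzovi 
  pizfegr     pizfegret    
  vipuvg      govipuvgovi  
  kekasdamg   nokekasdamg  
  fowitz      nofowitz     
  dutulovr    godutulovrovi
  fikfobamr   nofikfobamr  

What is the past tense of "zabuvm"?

dutulovr and pizfegr both end in -r yet inflect differently (godutulovrovi, pizfegret), so the final letter is not what conditions the rule; the second-to-last letter is.
"zabuvm" has second-to-last letter 'v'. The stems whose second-to-last letter is 'v' (vipuvg → govipuvgovi, tuwtavz → gotuwtavzovi, dutulovr → godutulovrovi) add go- … -ovi around the stem.
So zabuvm → gozabuvmovi.

gozabuvmovi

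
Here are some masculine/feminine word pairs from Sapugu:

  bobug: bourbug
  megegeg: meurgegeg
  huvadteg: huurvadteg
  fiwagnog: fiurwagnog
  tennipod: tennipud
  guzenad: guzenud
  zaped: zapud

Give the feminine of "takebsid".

"takebsid" ends in -d. The stems ending in -d (tennipod → tennipud, guzenad → guzenud, zaped → zapud) change the last vowel to 'u'.
So takebsid → takebsud.

takebsud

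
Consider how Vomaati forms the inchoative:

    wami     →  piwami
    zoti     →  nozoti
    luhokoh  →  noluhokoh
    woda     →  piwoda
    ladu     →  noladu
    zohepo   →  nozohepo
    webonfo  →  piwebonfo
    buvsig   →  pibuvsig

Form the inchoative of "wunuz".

piwunuz

"wunuz" begins with w-. The stems beginning with w- (wami → piwami, webonfo → piwebonfo, woda → piwoda) add the prefix pi-.
So wunuz → piwunuz.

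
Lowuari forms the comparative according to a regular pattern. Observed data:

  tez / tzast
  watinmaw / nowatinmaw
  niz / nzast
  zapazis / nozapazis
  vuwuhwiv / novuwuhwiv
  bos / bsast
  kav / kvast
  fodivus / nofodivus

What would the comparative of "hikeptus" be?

nohikeptus

"hikeptus" has 3 vowels. The stems with 3 vowels (vuwuhwiv → novuwuhwiv, zapazis → nozapazis, watinmaw → nowatinmaw) add the prefix no-.
The other pattern: stems with 1 vowel delete the last vowel and add -ast.
So hikeptus → nohikeptus.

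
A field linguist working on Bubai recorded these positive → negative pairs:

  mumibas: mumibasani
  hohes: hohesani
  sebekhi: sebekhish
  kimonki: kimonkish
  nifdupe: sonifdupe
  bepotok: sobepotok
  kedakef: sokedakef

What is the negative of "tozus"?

tozusani

hohes and nifdupe both have last vowel 'e' yet inflect differently (hohesani, sonifdupe), so the last vowel is not what conditions the rule; the final letter is.
"tozus" ends in -s. The stems ending in -s (mumibas → mumibasani, hohes → hohesani) add -ani.
The other patterns: stems ending in -i drop the final letter and add -ish; stems ending in -e, -f or -k add the prefix so-.
So tozus → tozusani.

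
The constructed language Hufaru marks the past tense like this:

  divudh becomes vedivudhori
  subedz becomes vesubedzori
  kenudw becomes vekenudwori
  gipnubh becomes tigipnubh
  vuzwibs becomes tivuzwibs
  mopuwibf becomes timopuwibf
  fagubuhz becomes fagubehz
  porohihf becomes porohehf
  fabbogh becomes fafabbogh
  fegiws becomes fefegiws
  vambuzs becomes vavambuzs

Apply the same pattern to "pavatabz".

"pavatabz" has second-to-last letter 'b'. The stems whose second-to-last letter is 'b' (gipnubh → tigipnubh, vuzwibs → tivuzwibs, mopuwibf → timopuwibf) add the prefix ti-.
So pavatabz → tipavatabz.

tipavatabz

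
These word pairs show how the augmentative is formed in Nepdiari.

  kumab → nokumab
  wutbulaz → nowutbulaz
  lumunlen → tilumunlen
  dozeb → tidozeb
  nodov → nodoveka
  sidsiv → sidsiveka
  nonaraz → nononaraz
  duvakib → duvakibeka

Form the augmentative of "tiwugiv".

tiwugiveka

duvakib and kumab both end in -b yet inflect differently (duvakibeka, nokumab), so the final letter is not what conditions the rule; the last vowel is.
"tiwugiv" has last vowel 'i'. The stems whose last vowel is 'i' (sidsiv → sidsiveka, duvakib → duvakibeka) add -eka.
The other patterns: stems whose last vowel is 'a' add the prefix no-; stems whose last vowel is 'e' add the prefix ti-.
So tiwugiv → tiwugiveka.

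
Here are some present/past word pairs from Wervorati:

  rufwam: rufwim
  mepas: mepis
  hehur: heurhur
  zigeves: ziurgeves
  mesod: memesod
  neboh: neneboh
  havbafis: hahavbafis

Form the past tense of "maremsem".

"maremsem" has last vowel 'e'. The one such stem in the data (zigeves → ziurgeves) inserts -ur- after the first vowel (as does hehur), so the same rule applies.
The other patterns: stems whose last vowel is 'a' change the last vowel to 'i'; stems whose last vowel is 'i' or 'o' repeat the first consonant+vowel as a prefix.
So maremsem → maurremsem.

maurremsem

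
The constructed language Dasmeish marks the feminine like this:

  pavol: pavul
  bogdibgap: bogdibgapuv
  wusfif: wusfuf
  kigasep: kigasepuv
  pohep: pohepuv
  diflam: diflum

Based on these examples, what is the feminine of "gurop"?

bogdibgap and diflam both have last vowel 'a' yet inflect differently (bogdibgapuv, diflum), so the last vowel is not what conditions the rule; the final letter is.
"gurop" ends in -p. The stems ending in -p (bogdibgap → bogdibgapuv, pohep → pohepuv, kigasep → kigasepuv) add -uv.
So gurop → guropuv.

guropuv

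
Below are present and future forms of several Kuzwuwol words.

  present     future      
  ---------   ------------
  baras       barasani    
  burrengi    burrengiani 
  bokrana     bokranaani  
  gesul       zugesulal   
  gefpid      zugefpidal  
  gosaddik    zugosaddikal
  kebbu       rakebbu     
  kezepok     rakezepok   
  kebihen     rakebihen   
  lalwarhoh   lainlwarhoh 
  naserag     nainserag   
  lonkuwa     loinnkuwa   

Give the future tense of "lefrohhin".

gosaddik and kezepok both end in -k yet inflect differently (zugosaddikal, rakezepok), so the final letter is not what conditions the rule; the first letter is.
"lefrohhin" begins with l-. The stems beginning with l- (lalwarhoh → lainlwarhoh, lonkuwa → loinnkuwa) insert -in- after the first vowel.
So lefrohhin → leinfrohhin.

leinfrohhin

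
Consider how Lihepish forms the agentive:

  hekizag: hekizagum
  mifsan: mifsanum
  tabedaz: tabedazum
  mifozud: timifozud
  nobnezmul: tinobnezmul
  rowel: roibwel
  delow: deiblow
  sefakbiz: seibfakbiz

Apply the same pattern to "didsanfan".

didsanfanum

nobnezmul and rowel both end in -l yet inflect differently (tinobnezmul, roibwel), so the final letter is not what conditions the rule; the last vowel is.
"didsanfan" has last vowel 'a'. The stems whose last vowel is 'a' (hekizag → hekizagum, mifsan → mifsanum, tabedaz → tabedazum) add -um.
The other patterns: stems whose last vowel is 'u' add the prefix ti-; stems whose last vowel is 'e', 'i' or 'o' insert -ib- after the first vowel.
So didsanfan → didsanfanum.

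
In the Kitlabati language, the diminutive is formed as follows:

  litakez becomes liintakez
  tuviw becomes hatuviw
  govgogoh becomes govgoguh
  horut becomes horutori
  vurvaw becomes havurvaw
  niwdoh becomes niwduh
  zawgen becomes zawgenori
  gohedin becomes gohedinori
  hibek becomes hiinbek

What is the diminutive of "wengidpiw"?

hawengidpiw

gohedin and tuviw both have last vowel 'i' yet inflect differently (gohedinori, hatuviw), so the last vowel is not what conditions the rule; the final letter is.
"wengidpiw" ends in -w. The stems ending in -w (vurvaw → havurvaw, tuviw → hatuviw) add the prefix ha-.
So wengidpiw → hawengidpiw.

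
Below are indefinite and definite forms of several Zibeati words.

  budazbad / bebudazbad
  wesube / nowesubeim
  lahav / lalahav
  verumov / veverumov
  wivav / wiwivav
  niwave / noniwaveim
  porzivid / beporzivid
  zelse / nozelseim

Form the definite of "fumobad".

lahav and budazbad both have last vowel 'a' yet inflect differently (lalahav, bebudazbad), so the last vowel is not what conditions the rule; the final letter is.
"fumobad" ends in -d. The stems ending in -d (porzivid → beporzivid, budazbad → bebudazbad) add the prefix be-.
So fumobad → befumobad.

befumobad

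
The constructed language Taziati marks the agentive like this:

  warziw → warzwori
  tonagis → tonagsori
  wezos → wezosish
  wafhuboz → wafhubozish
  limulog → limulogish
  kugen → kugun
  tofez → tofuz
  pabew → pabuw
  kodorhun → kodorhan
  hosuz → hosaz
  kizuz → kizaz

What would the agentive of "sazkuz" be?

tonagis and wezos both end in -s yet inflect differently (tonagsori, wezosish), so the final letter is not what conditions the rule; the last vowel is.
"sazkuz" has last vowel 'u'. The stems whose last vowel is 'u' (kodorhun → kodorhan, hosuz → hosaz, kizuz → kizaz) change the last vowel to 'a'.
So sazkuz → sazkaz.

sazkaz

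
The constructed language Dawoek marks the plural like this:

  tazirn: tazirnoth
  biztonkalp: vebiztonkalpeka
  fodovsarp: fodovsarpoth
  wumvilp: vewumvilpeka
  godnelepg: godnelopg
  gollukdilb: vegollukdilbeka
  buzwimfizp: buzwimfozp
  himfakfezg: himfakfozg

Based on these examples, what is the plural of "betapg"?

fodovsarp and biztonkalp both end in -p yet inflect differently (fodovsarpoth, vebiztonkalpeka), so the final letter is not what conditions the rule; the second-to-last letter is.
"betapg" has second-to-last letter 'p'. The one such stem in the data (godnelepg → godnelopg) changes the last vowel to 'o' (as do buzwimfizp, himfakfezg), so the same rule applies.
The other patterns: stems whose second-to-last letter is 'r' add -oth; stems whose second-to-last letter is 'l' add ve- … -eka around the stem.
So betapg → betopg.

betopg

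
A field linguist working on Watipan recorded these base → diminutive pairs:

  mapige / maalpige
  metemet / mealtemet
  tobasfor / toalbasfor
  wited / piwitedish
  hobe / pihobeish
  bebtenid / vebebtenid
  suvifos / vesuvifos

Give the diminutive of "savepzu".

vesavepzu

mapige and hobe both end in -e yet inflect differently (maalpige, pihobeish), so the final letter is not what conditions the rule; the first letter is.
"savepzu" begins with s-. The one such stem in the data (suvifos → vesuvifos) adds the prefix ve-, so the same rule applies.
The other patterns: stems beginning with m- or t- insert -al- after the first vowel; stems beginning with h- or w- add pi- … -ish around the stem.
So savepzu → vesavepzu.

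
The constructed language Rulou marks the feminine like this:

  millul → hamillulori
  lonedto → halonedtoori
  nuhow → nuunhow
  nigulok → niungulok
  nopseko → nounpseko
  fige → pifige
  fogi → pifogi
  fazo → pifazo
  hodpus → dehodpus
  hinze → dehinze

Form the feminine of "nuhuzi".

lonedto and nopseko both end in -o yet inflect differently (halonedtoori, nounpseko), so the final letter is not what conditions the rule; the first letter is.
"nuhuzi" begins with n-. The stems beginning with n- (nuhow → nuunhow, nigulok → niungulok, nopseko → nounpseko) insert -un- after the first vowel.
So nuhuzi → nuunhuzi.

nuunhuzi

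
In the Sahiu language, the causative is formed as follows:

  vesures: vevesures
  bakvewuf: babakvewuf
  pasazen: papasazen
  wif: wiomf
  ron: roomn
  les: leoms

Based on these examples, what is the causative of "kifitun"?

bakvewuf and wif both end in -f yet inflect differently (babakvewuf, wiomf), so the final letter is not what conditions the rule; the number of vowels is.
"kifitun" has 3 vowels. The stems with 3 vowels (vesures → vevesures, bakvewuf → babakvewuf, pasazen → papasazen) repeat the first consonant+vowel as a prefix.
So kifitun → kikifitun.

kikifitun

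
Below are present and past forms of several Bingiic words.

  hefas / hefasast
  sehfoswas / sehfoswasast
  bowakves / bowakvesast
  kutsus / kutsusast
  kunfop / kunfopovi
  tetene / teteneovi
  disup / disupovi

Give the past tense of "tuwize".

tuwizeovi

"tuwize" ends in -e. The one such stem in the data (tetene → teteneovi) adds -ovi, so the same rule applies.
The other pattern: stems ending in -s add -ast.
So tuwize → tuwizeovi.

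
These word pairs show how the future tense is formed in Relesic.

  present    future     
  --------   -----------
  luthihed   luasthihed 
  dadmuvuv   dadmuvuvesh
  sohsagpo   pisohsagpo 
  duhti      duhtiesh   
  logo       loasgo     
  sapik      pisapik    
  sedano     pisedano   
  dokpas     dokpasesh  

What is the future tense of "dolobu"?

dolobuesh

"dolobu" begins with d-. The stems beginning with d- (duhti → duhtiesh, dokpas → dokpasesh, dadmuvuv → dadmuvuvesh) add -esh.
So dolobu → dolobuesh.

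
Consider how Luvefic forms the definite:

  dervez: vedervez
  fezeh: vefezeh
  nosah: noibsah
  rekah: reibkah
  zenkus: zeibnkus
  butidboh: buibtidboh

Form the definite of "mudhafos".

"mudhafos" has last vowel 'o'. The one such stem in the data (butidboh → buibtidboh) inserts -ib- after the first vowel (as do nosah, rekah), so the same rule applies.
So mudhafos → muibdhafos.

muibdhafos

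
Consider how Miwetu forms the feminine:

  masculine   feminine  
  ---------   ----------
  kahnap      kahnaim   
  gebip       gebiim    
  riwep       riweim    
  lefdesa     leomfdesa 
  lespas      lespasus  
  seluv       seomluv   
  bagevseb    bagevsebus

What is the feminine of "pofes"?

"pofes" ends in -s. The one such stem in the data (lespas → lespasus) adds -us, so the same rule applies.
So pofes → pofesus.

pofesus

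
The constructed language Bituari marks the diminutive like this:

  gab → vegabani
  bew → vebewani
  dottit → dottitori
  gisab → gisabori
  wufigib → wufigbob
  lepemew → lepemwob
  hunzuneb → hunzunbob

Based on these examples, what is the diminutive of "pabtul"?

"pabtul" has 2 vowels. The stems with 2 vowels (dottit → dottitori, gisab → gisabori) add -ori.
So pabtul → pabtulori.

pabtulori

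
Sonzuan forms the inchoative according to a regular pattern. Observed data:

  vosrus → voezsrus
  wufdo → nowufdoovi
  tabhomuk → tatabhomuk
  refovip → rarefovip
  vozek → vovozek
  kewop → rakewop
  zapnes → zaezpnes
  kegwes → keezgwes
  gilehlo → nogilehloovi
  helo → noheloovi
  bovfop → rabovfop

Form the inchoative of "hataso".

nohatasoovi

vozek and kegwes both have last vowel 'e' yet inflect differently (vovozek, keezgwes), so the last vowel is not what conditions the rule; the final letter is.
"hataso" ends in -o. The stems ending in -o (helo → noheloovi, gilehlo → nogilehloovi, wufdo → nowufdoovi) add no- … -ovi around the stem.
The other patterns: stems ending in -k repeat the first consonant+vowel as a prefix; stems ending in -s insert -ez- after the first vowel; stems ending in -p add the prefix ra-.
So hataso → nohatasoovi.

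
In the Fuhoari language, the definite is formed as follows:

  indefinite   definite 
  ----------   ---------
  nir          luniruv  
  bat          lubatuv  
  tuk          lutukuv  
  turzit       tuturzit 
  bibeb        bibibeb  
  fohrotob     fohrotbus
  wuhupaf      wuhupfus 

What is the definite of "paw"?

bat and turzit both end in -t yet inflect differently (lubatuv, tuturzit), so the final letter is not what conditions the rule; the number of vowels is.
"paw" has 1 vowel. The stems with 1 vowel (nir → luniruv, bat → lubatuv, tuk → lutukuv) add lu- … -uv around the stem.
The other patterns: stems with 2 vowels repeat the first consonant+vowel as a prefix; stems with 3 vowels delete the last vowel and add -us.
So paw → lupawuv.

lupawuv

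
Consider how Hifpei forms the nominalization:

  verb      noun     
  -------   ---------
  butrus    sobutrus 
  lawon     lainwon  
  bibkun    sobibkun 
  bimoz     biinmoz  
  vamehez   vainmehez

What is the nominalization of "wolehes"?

"wolehes" has last vowel 'e'. The one such stem in the data (vamehez → vainmehez) inserts -in- after the first vowel (as do bimoz, lawon), so the same rule applies.
The other pattern: stems whose last vowel is 'u' add the prefix so-.
So wolehes → woinlehes.

woinlehes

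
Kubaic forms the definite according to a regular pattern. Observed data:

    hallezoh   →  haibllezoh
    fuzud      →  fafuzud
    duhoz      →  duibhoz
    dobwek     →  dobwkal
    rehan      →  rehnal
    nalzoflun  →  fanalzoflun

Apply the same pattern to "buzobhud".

fabuzobhud

nalzoflun and rehan both end in -n yet inflect differently (fanalzoflun, rehnal), so the final letter is not what conditions the rule; the last vowel is.
"buzobhud" has last vowel 'u'. The stems whose last vowel is 'u' (fuzud → fafuzud, nalzoflun → fanalzoflun) add the prefix fa-.
The other patterns: stems whose last vowel is 'o' insert -ib- after the first vowel; stems whose last vowel is 'a' or 'e' delete the last vowel and add -al.
So buzobhud → fabuzobhud.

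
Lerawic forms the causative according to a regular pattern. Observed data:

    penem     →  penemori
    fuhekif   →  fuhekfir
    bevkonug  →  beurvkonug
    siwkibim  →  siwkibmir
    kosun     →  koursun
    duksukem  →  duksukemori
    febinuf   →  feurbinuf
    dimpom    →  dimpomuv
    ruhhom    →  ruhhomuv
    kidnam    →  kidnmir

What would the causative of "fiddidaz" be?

fiddidzir

kidnam and penem both end in -m yet inflect differently (kidnmir, penemori), so the final letter is not what conditions the rule; the last vowel is.
"fiddidaz" has last vowel 'a'. The one such stem in the data (kidnam → kidnmir) deletes the last vowel and adds -ir (as do fuhekif, siwkibim), so the same rule applies.
So fiddidaz → fiddidzir.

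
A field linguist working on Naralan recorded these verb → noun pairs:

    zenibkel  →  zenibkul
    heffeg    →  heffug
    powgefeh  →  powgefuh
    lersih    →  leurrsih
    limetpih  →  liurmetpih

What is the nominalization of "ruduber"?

rudubur

powgefeh and lersih both end in -h yet inflect differently (powgefuh, leurrsih), so the final letter is not what conditions the rule; the last vowel is.
"ruduber" has last vowel 'e'. The stems whose last vowel is 'e' (powgefeh → powgefuh, heffeg → heffug, zenibkel → zenibkul) change the last vowel to 'u'.
The other pattern: stems whose last vowel is 'i' insert -ur- after the first vowel.
So ruduber → rudubur.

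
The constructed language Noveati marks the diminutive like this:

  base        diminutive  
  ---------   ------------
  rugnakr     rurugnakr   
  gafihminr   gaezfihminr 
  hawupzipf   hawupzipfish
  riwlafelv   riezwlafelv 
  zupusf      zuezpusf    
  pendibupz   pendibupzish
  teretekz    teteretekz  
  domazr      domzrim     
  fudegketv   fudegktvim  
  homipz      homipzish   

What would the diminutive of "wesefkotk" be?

wesefktkim

domazr and rugnakr both end in -r yet inflect differently (domzrim, rurugnakr), so the final letter is not what conditions the rule; the second-to-last letter is.
"wesefkotk" has second-to-last letter 't'. The one such stem in the data (fudegketv → fudegktvim) deletes the last vowel and adds -im (as does domazr), so the same rule applies.
The other patterns: stems whose second-to-last letter is 'k' repeat the first consonant+vowel as a prefix; stems whose second-to-last letter is 'p' add -ish; stems whose second-to-last letter is 'l', 'n' or 's' insert -ez- after the first vowel.
So wesefkotk → wesefktkim.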